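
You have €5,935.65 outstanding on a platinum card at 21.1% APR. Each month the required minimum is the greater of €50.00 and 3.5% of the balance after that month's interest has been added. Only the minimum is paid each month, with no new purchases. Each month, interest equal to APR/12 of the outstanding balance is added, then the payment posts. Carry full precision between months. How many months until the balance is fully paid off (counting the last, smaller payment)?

119 months

Monthly rate r = 21.1%/12 = 1.75833% = 0.0175833.
While 3.5% of the post-interest balance exceeds €50.00, each month B ← (B·(1+r))·(1 − 0.035), i.e. B shrinks by the factor (1+r)·0.965 = 0.98197.
This holds for months 1–80. Entering month 81 the balance is €1,384.37; 3.5% of the post-interest balance is now below €50.00, so the flat €50.00 minimum applies from here.
From month 81 a fixed €50.00 at rate r clears €1,384.37 in 39 more payments. Total: 80 + 39 = 119 months.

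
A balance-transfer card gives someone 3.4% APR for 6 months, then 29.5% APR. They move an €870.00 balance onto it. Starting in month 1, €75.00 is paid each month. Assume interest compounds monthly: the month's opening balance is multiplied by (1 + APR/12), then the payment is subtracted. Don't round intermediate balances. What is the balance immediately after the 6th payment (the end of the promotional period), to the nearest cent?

€431.70

Promo months 1–6 at r₀ = 3.4%/12 = 0.00283333; months 7+ at r₁ = 29.5%/12 = 0.0245833.
After month 6: iterate B ← B·(1+r₀) − €75.00 for 6 months → €431.70.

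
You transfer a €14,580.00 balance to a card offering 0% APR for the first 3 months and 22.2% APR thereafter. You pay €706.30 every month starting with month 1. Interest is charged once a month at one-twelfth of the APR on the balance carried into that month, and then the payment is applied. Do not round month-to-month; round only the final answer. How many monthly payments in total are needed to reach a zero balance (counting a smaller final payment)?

Promo months 1–3 at r₀ = 0%/12 = 0; months 4+ at r₁ = 22.2%/12 = 0.0185.
After month 3 (no interest yet): B = €14,580.00 − 3·€706.30 = €12,461.10.
Then at r₁ with €706.30/mo: n₂ = −ln(1 − r₁·B/P)/ln(1+r₁) ≈ 21.55 → 22 more payments.

25 months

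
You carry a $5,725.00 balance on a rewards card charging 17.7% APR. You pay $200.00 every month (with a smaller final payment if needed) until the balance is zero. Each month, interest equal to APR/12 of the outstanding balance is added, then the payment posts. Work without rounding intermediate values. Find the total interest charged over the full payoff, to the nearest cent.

$1,768.19

Monthly rate r = 17.7%/12 = 1.475% = 0.01475.
Payoff takes n = ⌈−ln(1 − rB₀/P)/ln(1+r)⌉ = ⌈37.464⌉ = 38 payments; the last is $93.19.
Total paid = 37·$200.00 + $93.19 = $7,493.19.
Total interest = total paid − principal = $7,493.19 − $5,725.00 = $1,768.19.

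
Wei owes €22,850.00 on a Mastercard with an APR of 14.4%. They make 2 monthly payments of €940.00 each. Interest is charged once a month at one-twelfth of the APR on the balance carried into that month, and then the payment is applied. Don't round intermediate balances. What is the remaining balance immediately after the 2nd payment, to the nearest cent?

€21,510.41

Monthly rate r = 14.4%/12 = 1.2% = 0.012.
Each month: B ← B·(1+r) − €940.00.
Month 1: interest €274.20; balance after payment €22,184.20.
Month 2: interest €266.21; balance after payment €21,510.41.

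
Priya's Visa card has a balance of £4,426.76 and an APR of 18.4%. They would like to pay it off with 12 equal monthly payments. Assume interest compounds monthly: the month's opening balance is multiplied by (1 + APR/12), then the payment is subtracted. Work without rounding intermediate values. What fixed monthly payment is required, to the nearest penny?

Monthly rate r = 18.4%/12 = 1.53333% = 0.0153333.
Level-payment amortization: P = B₀·r / (1 − (1+r)^(−n)) = 4426.76·0.0153333 / (1 − 1.01533^(−12)).
Denominator 1 − (1+r)^(−12) = 0.166901661.
P = 67.877 / 0.166901661 ≈ 406.69.

£406.69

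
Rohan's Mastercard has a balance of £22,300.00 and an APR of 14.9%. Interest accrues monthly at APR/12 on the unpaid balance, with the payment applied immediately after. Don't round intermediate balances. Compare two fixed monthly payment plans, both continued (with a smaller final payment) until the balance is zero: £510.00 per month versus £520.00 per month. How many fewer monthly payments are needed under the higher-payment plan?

2 fewer payments

Monthly rate r = 14.9%/12 = 1.24167% = 0.0124167.
At £510.00/mo: n = ⌈−ln(1 − rB₀/P)/ln(1+r)⌉ = 64 payments (last £227.01); total interest = total paid − £22,300.00 = £10,057.01.
At £520.00/mo: 62 payments (last £319.70); total interest £9,739.70.
Payments saved = 64 − 62 = 2.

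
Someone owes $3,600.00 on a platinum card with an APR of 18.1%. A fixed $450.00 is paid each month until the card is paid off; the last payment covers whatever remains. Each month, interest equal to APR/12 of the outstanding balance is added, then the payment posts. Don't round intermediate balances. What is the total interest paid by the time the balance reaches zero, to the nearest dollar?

$266

Monthly rate r = 18.1%/12 = 1.50833% = 0.0150833.
Payoff takes n = ⌈−ln(1 − rB₀/P)/ln(1+r)⌉ = ⌈8.590⌉ = 9 payments; the last is $266.10.
Total paid = 8·$450.00 + $266.10 = $3,866.10.
Total interest = total paid − principal = $3,866.10 − $3,600.00 = $266.10.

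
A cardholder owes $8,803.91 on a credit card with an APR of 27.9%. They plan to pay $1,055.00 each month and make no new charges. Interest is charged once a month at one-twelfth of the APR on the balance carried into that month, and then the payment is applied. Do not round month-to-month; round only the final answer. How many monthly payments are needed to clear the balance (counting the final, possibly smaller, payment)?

Monthly rate r = 27.9%/12 = 2.325% = 0.02325.
Recurrence: B ← B·(1+r) − $1,055.00.
Month 1: interest $204.69; balance after payment $7,953.60.
Month 2: interest $184.92; balance after payment $7,083.52.
Closed form: n = −ln(1 − rB₀/P)/ln(1+r) = −ln(0.80598)/ln(1.02325) ≈ 9.385, so the balance reaches zero during payment 10.

10 payments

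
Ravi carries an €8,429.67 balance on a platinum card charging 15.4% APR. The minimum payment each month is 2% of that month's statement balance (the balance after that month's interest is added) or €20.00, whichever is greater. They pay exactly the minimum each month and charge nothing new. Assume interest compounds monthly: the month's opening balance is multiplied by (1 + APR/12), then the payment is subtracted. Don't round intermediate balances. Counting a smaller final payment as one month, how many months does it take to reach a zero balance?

Monthly rate r = 15.4%/12 = 1.28333% = 0.0128333.
While 2% of the post-interest balance exceeds €20.00, each month B ← (B·(1+r))·(1 − 0.02), i.e. B shrinks by the factor (1+r)·0.98 = 0.99258.
This holds for months 1–288. Entering month 289 the balance is €985.96; 2% of the post-interest balance is now below €20.00, so the flat €20.00 minimum applies from here.
From month 289 a fixed €20.00 at rate r clears €985.96 in 79 more payments. Total: 288 + 79 = 367 months.

367 months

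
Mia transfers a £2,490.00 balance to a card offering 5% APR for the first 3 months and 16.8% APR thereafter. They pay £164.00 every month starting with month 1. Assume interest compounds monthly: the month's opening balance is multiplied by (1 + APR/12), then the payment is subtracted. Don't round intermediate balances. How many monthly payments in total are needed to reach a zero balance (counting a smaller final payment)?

Promo months 1–3 at r₀ = 5%/12 = 0.00416667; months 4+ at r₁ = 16.8%/12 = 0.014.
After month 3: iterate B ← B·(1+r₀) − £164.00 for 3 months → £2,027.20.
Then at r₁ with £164.00/mo: n₂ = −ln(1 − r₁·B/P)/ln(1+r₁) ≈ 13.67 → 14 more payments.

17 months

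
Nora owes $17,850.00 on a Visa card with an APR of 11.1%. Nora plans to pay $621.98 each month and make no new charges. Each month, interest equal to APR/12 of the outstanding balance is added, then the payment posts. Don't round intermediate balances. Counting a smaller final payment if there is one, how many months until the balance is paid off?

Monthly rate r = 11.1%/12 = 0.925% = 0.00925.
Recurrence: B ← B·(1+r) − $621.98.
Month 1: interest $165.11; balance after payment $17,393.13.
Month 2: interest $160.89; balance after payment $16,932.04.
Closed form: n = −ln(1 − rB₀/P)/ln(1+r) = −ln(0.73454)/ln(1.00925) ≈ 33.507, so the balance reaches zero during payment 34.

34 months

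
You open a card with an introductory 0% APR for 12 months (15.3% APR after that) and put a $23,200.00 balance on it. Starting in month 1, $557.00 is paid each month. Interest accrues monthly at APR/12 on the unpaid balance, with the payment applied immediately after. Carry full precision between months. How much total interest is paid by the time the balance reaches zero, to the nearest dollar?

Promo months 1–12 at r₀ = 0%/12 = 0; months 13+ at r₁ = 15.3%/12 = 0.01275.
After month 12 (no interest yet): B = $23,200.00 − 12·$557.00 = $16,516.00.
Then at r₁ with $557.00/mo: n₂ = −ln(1 − r₁·B/P)/ln(1+r₁) ≈ 37.48 → 38 more payments.
Total paid = 49·$557.00 + $270.93 = $27,563.93; interest = $27,563.93 − $23,200.00 = $4,363.93.

$4,364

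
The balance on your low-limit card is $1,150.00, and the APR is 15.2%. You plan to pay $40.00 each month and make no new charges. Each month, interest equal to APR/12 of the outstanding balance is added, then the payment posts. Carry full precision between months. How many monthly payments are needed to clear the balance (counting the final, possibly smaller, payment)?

36 payments

Monthly rate r = 15.2%/12 = 1.26667% = 0.0126667.
Recurrence: B ← B·(1+r) − $40.00.
Month 1: interest $14.57; balance after payment $1,124.57.
Month 2: interest $14.24; balance after payment $1,098.81.
Closed form: n = −ln(1 − rB₀/P)/ln(1+r) = −ln(0.63583)/ln(1.01267) ≈ 35.975, so the balance reaches zero during payment 36.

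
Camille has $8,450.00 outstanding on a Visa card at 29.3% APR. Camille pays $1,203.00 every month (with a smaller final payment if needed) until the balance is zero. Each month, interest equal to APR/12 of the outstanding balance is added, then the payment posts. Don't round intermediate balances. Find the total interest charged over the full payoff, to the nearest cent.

$934.86

Monthly rate r = 29.3%/12 = 2.44167% = 0.0244167.
Payoff takes n = ⌈−ln(1 − rB₀/P)/ln(1+r)⌉ = ⌈7.799⌉ = 8 payments; the last is $963.86.
Total paid = 7·$1,203.00 + $963.86 = $9,384.86.
Total interest = total paid − principal = $9,384.86 − $8,450.00 = $934.86.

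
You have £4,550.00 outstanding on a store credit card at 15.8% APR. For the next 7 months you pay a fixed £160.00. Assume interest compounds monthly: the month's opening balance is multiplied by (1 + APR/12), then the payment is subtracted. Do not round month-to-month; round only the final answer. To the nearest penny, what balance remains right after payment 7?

£3,821.07

Monthly rate r = 15.8%/12 = 1.31667% = 0.0131667.
Each month: B ← B·(1+r) − £160.00.
Month 1: interest £59.91; balance after payment £4,449.91.
Month 2: interest £58.59; balance after payment £4,348.50.
Month 3: interest £57.26; balance after payment £4,245.75.
Month 4: interest £55.90; balance after payment £4,141.66.
Month 5: interest £54.53; balance after payment £4,036.19.
Month 6: interest £53.14; balance after payment £3,929.33.
Month 7: interest £51.74; balance after payment £3,821.07.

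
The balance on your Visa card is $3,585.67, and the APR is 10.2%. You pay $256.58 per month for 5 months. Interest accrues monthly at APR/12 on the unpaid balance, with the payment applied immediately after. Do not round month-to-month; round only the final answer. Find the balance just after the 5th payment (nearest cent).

$2,435.78

Monthly rate r = 10.2%/12 = 0.85% = 0.0085.
Each month: B ← B·(1+r) − $256.58.
Month 1: interest $30.48; balance after payment $3,359.57.
Month 2: interest $28.56; balance after payment $3,131.54.
Month 3: interest $26.62; balance after payment $2,901.58.
Month 4: interest $24.66; balance after payment $2,669.67.
Month 5: interest $22.69; balance after payment $2,435.78.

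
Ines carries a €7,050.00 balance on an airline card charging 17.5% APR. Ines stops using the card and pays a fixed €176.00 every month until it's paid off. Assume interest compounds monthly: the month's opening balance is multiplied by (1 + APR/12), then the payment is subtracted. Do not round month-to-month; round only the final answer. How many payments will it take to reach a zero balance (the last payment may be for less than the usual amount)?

Monthly rate r = 17.5%/12 = 1.45833% = 0.0145833.
Recurrence: B ← B·(1+r) − €176.00.
Month 1: interest €102.81; balance after payment €6,976.81.
Month 2: interest €101.75; balance after payment €6,902.56.
Closed form: n = −ln(1 − rB₀/P)/ln(1+r) = −ln(0.41584)/ln(1.01458) ≈ 60.606, so the balance reaches zero during payment 61.

61 months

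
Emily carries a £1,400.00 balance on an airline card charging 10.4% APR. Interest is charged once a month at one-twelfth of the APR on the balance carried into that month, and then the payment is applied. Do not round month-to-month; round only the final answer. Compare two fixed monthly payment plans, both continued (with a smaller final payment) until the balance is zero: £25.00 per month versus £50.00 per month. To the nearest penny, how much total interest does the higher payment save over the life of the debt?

£313.82

Monthly rate r = 10.4%/12 = 0.866667% = 0.00866667.
At £25.00/mo: n = ⌈−ln(1 − rB₀/P)/ln(1+r)⌉ = 77 payments (last £24.36); total interest = total paid − £1,400.00 = £524.36.
At £50.00/mo: 33 payments (last £10.54); total interest £210.54.
Interest saved = £524.36 − £210.54 = £313.82.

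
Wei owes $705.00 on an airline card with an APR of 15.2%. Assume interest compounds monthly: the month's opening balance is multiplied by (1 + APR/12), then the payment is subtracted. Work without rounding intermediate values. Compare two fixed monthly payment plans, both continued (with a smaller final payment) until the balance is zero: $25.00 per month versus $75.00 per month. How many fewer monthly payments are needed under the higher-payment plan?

Monthly rate r = 15.2%/12 = 1.26667% = 0.0126667.
At $25.00/mo: n = ⌈−ln(1 − rB₀/P)/ln(1+r)⌉ = 36 payments (last $2.74); total interest = total paid − $705.00 = $172.74.
At $75.00/mo: 11 payments (last $5.41); total interest $50.41.
Payments saved = 36 − 11 = 25.

25 fewer payments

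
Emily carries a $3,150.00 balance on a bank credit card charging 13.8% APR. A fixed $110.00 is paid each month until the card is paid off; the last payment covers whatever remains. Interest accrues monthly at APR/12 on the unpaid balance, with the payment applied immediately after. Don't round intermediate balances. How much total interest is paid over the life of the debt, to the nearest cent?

Monthly rate r = 13.8%/12 = 1.15% = 0.0115.
Payoff takes n = ⌈−ln(1 − rB₀/P)/ln(1+r)⌉ = ⌈34.935⌉ = 35 payments; the last is $102.89.
Total paid = 34·$110.00 + $102.89 = $3,842.89.
Total interest = total paid − principal = $3,842.89 − $3,150.00 = $692.89.

$692.89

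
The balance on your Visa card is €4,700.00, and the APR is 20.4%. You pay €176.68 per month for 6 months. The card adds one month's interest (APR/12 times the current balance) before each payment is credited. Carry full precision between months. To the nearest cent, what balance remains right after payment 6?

Monthly rate r = 20.4%/12 = 1.7% = 0.017.
Each month: B ← B·(1+r) − €176.68.
Month 1: interest €79.90; balance after payment €4,603.22.
Month 2: interest €78.25; balance after payment €4,504.79.
Month 3: interest €76.58; balance after payment €4,404.70.
Month 4: interest €74.88; balance after payment €4,302.90.
Month 5: interest €73.15; balance after payment €4,199.37.
Month 6: interest €71.39; balance after payment €4,094.07.

€4,094.07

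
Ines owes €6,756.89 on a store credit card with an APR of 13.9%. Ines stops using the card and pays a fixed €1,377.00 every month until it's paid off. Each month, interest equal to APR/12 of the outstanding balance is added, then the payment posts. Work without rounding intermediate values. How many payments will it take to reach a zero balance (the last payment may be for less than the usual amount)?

Monthly rate r = 13.9%/12 = 1.15833% = 0.0115833.
Recurrence: B ← B·(1+r) − €1,377.00.
Month 1: interest €78.27; balance after payment €5,458.16.
Month 2: interest €63.22; balance after payment €4,144.38.
Month 3: interest €48.01; balance after payment €2,815.39.
Month 4: interest €32.61; balance after payment €1,471.00.
Month 5: interest €17.04; balance after payment €111.04.
Month 6: interest €1.29; balance after payment €0.00.

6 months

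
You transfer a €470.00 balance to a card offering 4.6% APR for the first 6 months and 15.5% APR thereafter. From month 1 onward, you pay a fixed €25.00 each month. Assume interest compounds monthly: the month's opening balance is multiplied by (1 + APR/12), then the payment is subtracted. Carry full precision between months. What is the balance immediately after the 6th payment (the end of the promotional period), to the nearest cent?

€329.47

Promo months 1–6 at r₀ = 4.6%/12 = 0.00383333; months 7+ at r₁ = 15.5%/12 = 0.0129167.
After month 6: iterate B ← B·(1+r₀) − €25.00 for 6 months → €329.47.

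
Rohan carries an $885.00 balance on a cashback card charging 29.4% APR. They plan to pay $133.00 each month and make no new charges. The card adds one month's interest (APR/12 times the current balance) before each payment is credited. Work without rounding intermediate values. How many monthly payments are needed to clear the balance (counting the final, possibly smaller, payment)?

8 months

Monthly rate r = 29.4%/12 = 2.45% = 0.0245.
Recurrence: B ← B·(1+r) − $133.00.
Month 1: interest $21.68; balance after payment $773.68.
Month 2: interest $18.96; balance after payment $659.64.
Closed form: n = −ln(1 − rB₀/P)/ln(1+r) = −ln(0.83697)/ln(1.0245) ≈ 7.352, so the balance reaches zero during payment 8.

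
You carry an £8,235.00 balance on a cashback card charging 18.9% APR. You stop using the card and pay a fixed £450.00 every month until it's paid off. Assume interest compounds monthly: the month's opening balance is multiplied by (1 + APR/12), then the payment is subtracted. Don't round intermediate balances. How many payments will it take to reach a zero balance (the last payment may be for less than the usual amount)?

22 months

Monthly rate r = 18.9%/12 = 1.575% = 0.01575.
Recurrence: B ← B·(1+r) − £450.00.
Month 1: interest £129.70; balance after payment £7,914.70.
Month 2: interest £124.66; balance after payment £7,589.36.
Closed form: n = −ln(1 − rB₀/P)/ln(1+r) = −ln(0.71178)/ln(1.01575) ≈ 21.756, so the balance reaches zero during payment 22.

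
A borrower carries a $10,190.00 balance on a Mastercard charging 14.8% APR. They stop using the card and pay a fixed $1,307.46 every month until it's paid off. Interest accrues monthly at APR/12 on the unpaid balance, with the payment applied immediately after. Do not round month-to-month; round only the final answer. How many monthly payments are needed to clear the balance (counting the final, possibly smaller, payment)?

9 months

Monthly rate r = 14.8%/12 = 1.23333% = 0.0123333.
Recurrence: B ← B·(1+r) − $1,307.46.
Month 1: interest $125.68; balance after payment $9,008.22.
Month 2: interest $111.10; balance after payment $7,811.86.
Closed form: n = −ln(1 − rB₀/P)/ln(1+r) = −ln(0.90388)/ln(1.01233) ≈ 8.245, so the balance reaches zero during payment 9.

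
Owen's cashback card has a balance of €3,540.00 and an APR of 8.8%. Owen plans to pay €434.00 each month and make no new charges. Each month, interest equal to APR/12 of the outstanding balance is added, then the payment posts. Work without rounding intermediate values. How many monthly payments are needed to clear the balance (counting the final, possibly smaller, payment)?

9 months

Monthly rate r = 8.8%/12 = 0.733333% = 0.00733333.
Recurrence: B ← B·(1+r) − €434.00.
Month 1: interest €25.96; balance after payment €3,131.96.
Month 2: interest €22.97; balance after payment €2,720.93.
Closed form: n = −ln(1 − rB₀/P)/ln(1+r) = −ln(0.94018)/ln(1.00733) ≈ 8.442, so the balance reaches zero during payment 9.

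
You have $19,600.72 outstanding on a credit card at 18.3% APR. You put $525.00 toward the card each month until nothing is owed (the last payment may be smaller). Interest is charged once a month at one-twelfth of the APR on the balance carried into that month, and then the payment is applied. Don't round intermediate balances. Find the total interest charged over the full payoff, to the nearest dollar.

$9,624

Monthly rate r = 18.3%/12 = 1.525% = 0.01525.
Payoff takes n = ⌈−ln(1 − rB₀/P)/ln(1+r)⌉ = ⌈55.664⌉ = 56 payments; the last is $349.52.
Total paid = 55·$525.00 + $349.52 = $29,224.52.
Total interest = total paid − principal = $29,224.52 − $19,600.72 = $9,623.80.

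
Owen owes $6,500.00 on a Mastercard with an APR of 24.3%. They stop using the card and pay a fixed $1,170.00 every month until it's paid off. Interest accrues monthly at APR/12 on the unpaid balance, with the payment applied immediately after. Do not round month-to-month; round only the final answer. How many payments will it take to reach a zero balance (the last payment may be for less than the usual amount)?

Monthly rate r = 24.3%/12 = 2.025% = 0.02025.
Recurrence: B ← B·(1+r) − $1,170.00.
Month 1: interest $131.62; balance after payment $5,461.62.
Month 2: interest $110.60; balance after payment $4,402.22.
Month 3: interest $89.15; balance after payment $3,321.37.
Month 4: interest $67.26; balance after payment $2,218.63.
Month 5: interest $44.93; balance after payment $1,093.55.
Month 6: interest $22.14; balance after payment $0.00.

6 payments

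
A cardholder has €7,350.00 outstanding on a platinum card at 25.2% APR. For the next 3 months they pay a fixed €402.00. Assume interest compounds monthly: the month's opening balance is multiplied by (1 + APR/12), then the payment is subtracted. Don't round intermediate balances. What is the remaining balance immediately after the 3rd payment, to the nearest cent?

Monthly rate r = 25.2%/12 = 2.1% = 0.021.
Each month: B ← B·(1+r) − €402.00.
Month 1: interest €154.35; balance after payment €7,102.35.
Month 2: interest €149.15; balance after payment €6,849.50.
Month 3: interest €143.84; balance after payment €6,591.34.

€6,591.34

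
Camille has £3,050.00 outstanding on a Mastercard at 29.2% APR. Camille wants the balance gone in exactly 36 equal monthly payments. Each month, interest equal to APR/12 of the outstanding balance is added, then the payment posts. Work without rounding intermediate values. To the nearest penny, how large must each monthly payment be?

Monthly rate r = 29.2%/12 = 2.43333% = 0.0243333.
Level-payment amortization: P = B₀·r / (1 − (1+r)^(−n)) = 3050.00·0.0243333 / (1 − 1.02433^(−36)).
Denominator 1 − (1+r)^(−36) = 0.579163887.
P = 74.2167 / 0.579163887 ≈ 128.14.

£128.14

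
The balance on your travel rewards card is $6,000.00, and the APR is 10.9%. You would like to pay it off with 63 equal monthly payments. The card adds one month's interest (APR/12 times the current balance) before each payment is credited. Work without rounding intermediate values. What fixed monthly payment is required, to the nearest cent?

$125.49

Monthly rate r = 10.9%/12 = 0.908333% = 0.00908333.
Level-payment amortization: P = B₀·r / (1 − (1+r)^(−n)) = 6000.00·0.00908333 / (1 − 1.00908^(−63)).
Denominator 1 − (1+r)^(−63) = 0.434286019.
P = 54.5 / 0.434286019 ≈ 125.49.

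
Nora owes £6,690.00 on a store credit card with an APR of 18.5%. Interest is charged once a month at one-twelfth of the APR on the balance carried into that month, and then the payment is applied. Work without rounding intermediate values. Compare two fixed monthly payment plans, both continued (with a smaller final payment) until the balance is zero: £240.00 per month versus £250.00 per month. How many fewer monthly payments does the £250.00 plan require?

Monthly rate r = 18.5%/12 = 1.54167% = 0.0154167.
At £240.00/mo: n = ⌈−ln(1 − rB₀/P)/ln(1+r)⌉ = 37 payments (last £171.32); total interest = total paid − £6,690.00 = £2,121.32.
At £250.00/mo: 35 payments (last £193.11); total interest £2,003.11.
Payments saved = 37 − 35 = 2.

2 fewer payments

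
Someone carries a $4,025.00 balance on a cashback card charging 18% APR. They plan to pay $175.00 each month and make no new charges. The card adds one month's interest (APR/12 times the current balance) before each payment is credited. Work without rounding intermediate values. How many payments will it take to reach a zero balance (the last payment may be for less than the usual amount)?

29 payments

Monthly rate r = 18%/12 = 1.5% = 0.015.
Recurrence: B ← B·(1+r) − $175.00.
Month 1: interest $60.38; balance after payment $3,910.38.
Month 2: interest $58.66; balance after payment $3,794.03.
Closed form: n = −ln(1 − rB₀/P)/ln(1+r) = −ln(0.655)/ln(1.015) ≈ 28.419, so the balance reaches zero during payment 29.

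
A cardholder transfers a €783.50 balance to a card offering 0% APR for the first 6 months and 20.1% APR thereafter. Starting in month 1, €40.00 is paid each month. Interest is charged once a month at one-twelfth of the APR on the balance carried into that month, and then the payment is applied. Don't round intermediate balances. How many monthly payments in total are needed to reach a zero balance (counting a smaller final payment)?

22 months

Promo months 1–6 at r₀ = 0%/12 = 0; months 7+ at r₁ = 20.1%/12 = 0.01675.
After month 6 (no interest yet): B = €783.50 − 6·€40.00 = €543.50.
Then at r₁ with €40.00/mo: n₂ = −ln(1 − r₁·B/P)/ln(1+r₁) ≈ 15.55 → 16 more payments.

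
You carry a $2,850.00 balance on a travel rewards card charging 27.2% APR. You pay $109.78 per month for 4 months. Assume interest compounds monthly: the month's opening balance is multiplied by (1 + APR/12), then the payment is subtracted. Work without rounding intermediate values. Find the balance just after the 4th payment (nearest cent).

Monthly rate r = 27.2%/12 = 2.26667% = 0.0226667.
Each month: B ← B·(1+r) − $109.78.
Month 1: interest $64.60; balance after payment $2,804.82.
Month 2: interest $63.58; balance after payment $2,758.62.
Month 3: interest $62.53; balance after payment $2,711.36.
Month 4: interest $61.46; balance after payment $2,663.04.

$2,663.04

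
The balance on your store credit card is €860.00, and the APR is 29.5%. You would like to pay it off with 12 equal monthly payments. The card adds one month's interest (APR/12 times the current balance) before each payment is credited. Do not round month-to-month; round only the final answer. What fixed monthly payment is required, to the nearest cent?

€83.63

Monthly rate r = 29.5%/12 = 2.45833% = 0.0245833.
Level-payment amortization: P = B₀·r / (1 − (1+r)^(−n)) = 860.00·0.0245833 / (1 − 1.02458^(−12)).
Denominator 1 − (1+r)^(−12) = 0.252807411.
P = 21.1417 / 0.252807411 ≈ 83.63.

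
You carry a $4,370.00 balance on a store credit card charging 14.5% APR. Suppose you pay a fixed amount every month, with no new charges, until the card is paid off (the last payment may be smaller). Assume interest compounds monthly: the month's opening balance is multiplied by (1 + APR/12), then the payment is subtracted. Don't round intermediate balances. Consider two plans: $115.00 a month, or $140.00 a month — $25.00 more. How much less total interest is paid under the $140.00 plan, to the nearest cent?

Monthly rate r = 14.5%/12 = 1.20833% = 0.0120833.
At $115.00/mo: n = ⌈−ln(1 − rB₀/P)/ln(1+r)⌉ = 52 payments (last $20.09); total interest = total paid − $4,370.00 = $1,515.09.
At $140.00/mo: 40 payments (last $59.19); total interest $1,149.19.
Interest saved = $1,515.09 − $1,149.19 = $365.90.

$365.90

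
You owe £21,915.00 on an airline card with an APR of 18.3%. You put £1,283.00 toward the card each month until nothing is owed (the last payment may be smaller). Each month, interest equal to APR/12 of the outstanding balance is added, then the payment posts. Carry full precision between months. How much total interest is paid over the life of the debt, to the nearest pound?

£3,666

Monthly rate r = 18.3%/12 = 1.525% = 0.01525.
Payoff takes n = ⌈−ln(1 − rB₀/P)/ln(1+r)⌉ = ⌈19.938⌉ = 20 payments; the last is £1,204.26.
Total paid = 19·£1,283.00 + £1,204.26 = £25,581.26.
Total interest = total paid − principal = £25,581.26 − £21,915.00 = £3,666.26.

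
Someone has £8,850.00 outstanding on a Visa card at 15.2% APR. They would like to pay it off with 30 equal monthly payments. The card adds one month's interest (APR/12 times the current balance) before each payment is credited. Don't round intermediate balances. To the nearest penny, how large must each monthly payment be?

Monthly rate r = 15.2%/12 = 1.26667% = 0.0126667.
Level-payment amortization: P = B₀·r / (1 − (1+r)^(−n)) = 8850.00·0.0126667 / (1 − 1.01267^(−30)).
Denominator 1 − (1+r)^(−30) = 0.314504583.
P = 112.1 / 0.314504583 ≈ 356.43.

£356.43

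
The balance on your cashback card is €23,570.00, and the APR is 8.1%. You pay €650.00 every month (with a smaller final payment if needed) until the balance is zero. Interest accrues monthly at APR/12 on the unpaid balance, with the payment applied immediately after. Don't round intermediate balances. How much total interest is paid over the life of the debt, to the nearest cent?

€3,554.52

Monthly rate r = 8.1%/12 = 0.675% = 0.00675.
Payoff takes n = ⌈−ln(1 − rB₀/P)/ln(1+r)⌉ = ⌈41.729⌉ = 42 payments; the last is €474.52.
Total paid = 41·€650.00 + €474.52 = €27,124.52.
Total interest = total paid − principal = €27,124.52 − €23,570.00 = €3,554.52.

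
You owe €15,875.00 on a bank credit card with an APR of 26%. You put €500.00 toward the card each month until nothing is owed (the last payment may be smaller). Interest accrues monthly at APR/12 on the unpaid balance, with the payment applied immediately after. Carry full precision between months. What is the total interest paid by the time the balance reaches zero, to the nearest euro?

€11,289

Monthly rate r = 26%/12 = 2.16667% = 0.0216667.
Payoff takes n = ⌈−ln(1 − rB₀/P)/ln(1+r)⌉ = ⌈54.326⌉ = 55 payments; the last is €163.99.
Total paid = 54·€500.00 + €163.99 = €27,163.99.
Total interest = total paid − principal = €27,163.99 − €15,875.00 = €11,288.99.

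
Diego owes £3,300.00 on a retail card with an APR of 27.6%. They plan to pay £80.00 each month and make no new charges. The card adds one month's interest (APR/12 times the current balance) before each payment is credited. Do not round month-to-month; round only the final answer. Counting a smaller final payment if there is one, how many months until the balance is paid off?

Monthly rate r = 27.6%/12 = 2.3% = 0.023.
Recurrence: B ← B·(1+r) − £80.00.
Month 1: interest £75.90; balance after payment £3,295.90.
Month 2: interest £75.81; balance after payment £3,291.71.
Closed form: n = −ln(1 − rB₀/P)/ln(1+r) = −ln(0.05125)/ln(1.023) ≈ 130.656, so the balance reaches zero during payment 131.

131 months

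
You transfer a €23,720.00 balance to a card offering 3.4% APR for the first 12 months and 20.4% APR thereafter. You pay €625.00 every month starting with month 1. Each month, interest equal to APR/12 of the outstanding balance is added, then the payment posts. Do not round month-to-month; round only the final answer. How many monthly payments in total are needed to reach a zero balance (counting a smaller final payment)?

49 payments

Promo months 1–12 at r₀ = 3.4%/12 = 0.00283333; months 13+ at r₁ = 20.4%/12 = 0.017.
After month 12: iterate B ← B·(1+r₀) − €625.00 for 12 months → €16,921.18.
Then at r₁ with €625.00/mo: n₂ = −ln(1 − r₁·B/P)/ln(1+r₁) ≈ 36.58 → 37 more payments.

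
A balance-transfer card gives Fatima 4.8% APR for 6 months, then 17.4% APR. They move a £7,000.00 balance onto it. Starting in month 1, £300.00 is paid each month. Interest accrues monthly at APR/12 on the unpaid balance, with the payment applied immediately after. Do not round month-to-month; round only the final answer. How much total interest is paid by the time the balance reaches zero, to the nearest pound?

Promo months 1–6 at r₀ = 4.8%/12 = 0.004; months 7+ at r₁ = 17.4%/12 = 0.0145.
After month 6: iterate B ← B·(1+r₀) − £300.00 for 6 months → £5,351.59.
Then at r₁ with £300.00/mo: n₂ = −ln(1 − r₁·B/P)/ln(1+r₁) ≈ 20.79 → 21 more payments.
Total paid = 26·£300.00 + £237.48 = £8,037.48; interest = £8,037.48 − £7,000.00 = £1,037.48.

£1,037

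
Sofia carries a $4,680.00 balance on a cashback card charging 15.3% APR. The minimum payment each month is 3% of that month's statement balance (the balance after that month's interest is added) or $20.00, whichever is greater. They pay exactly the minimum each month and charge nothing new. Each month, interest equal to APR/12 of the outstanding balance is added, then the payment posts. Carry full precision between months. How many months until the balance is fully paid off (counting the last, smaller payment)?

Monthly rate r = 15.3%/12 = 1.275% = 0.01275.
While 3% of the post-interest balance exceeds $20.00, each month B ← (B·(1+r))·(1 − 0.03), i.e. B shrinks by the factor (1+r)·0.97 = 0.98237.
This holds for months 1–111. Entering month 112 the balance is $649.62; 3% of the post-interest balance is now below $20.00, so the flat $20.00 minimum applies from here.
From month 112 a fixed $20.00 at rate r clears $649.62 in 43 more payments. Total: 111 + 43 = 154 months.

154 months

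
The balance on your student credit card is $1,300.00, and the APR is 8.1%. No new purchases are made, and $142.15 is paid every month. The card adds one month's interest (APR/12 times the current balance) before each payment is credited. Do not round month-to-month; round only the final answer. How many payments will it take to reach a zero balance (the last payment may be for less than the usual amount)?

10 months

Monthly rate r = 8.1%/12 = 0.675% = 0.00675.
Recurrence: B ← B·(1+r) − $142.15.
Month 1: interest $8.78; balance after payment $1,166.62.
Month 2: interest $7.87; balance after payment $1,032.35.
Closed form: n = −ln(1 − rB₀/P)/ln(1+r) = −ln(0.93827)/ln(1.00675) ≈ 9.472, so the balance reaches zero during payment 10.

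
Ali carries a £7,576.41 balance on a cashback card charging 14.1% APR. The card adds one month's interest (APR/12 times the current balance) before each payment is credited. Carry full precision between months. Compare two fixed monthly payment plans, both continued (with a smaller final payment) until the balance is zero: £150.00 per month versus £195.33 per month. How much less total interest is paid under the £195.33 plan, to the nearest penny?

Monthly rate r = 14.1%/12 = 1.175% = 0.01175.
At £150.00/mo: n = ⌈−ln(1 − rB₀/P)/ln(1+r)⌉ = 78 payments (last £8.52); total interest = total paid − £7,576.41 = £3,982.11.
At £195.33/mo: 53 payments (last £15.46); total interest £2,596.21.
Interest saved = £3,982.11 − £2,596.21 = £1,385.90.

£1,385.90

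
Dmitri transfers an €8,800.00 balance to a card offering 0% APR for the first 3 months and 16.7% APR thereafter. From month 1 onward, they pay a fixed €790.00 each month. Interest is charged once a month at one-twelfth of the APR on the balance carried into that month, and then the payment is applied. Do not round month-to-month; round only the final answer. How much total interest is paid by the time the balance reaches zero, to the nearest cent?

€442.76

Promo months 1–3 at r₀ = 0%/12 = 0; months 4+ at r₁ = 16.7%/12 = 0.0139167.
After month 3 (no interest yet): B = €8,800.00 − 3·€790.00 = €6,430.00.
Then at r₁ with €790.00/mo: n₂ = −ln(1 − r₁·B/P)/ln(1+r₁) ≈ 8.70 → 9 more payments.
Total paid = 11·€790.00 + €552.76 = €9,242.76; interest = €9,242.76 − €8,800.00 = €442.76.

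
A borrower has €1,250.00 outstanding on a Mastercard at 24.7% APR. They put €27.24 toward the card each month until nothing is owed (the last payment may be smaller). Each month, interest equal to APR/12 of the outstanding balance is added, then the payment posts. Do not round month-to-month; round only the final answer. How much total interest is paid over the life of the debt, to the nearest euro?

€2,617

Monthly rate r = 24.7%/12 = 2.05833% = 0.0205833.
Payoff takes n = ⌈−ln(1 − rB₀/P)/ln(1+r)⌉ = ⌈141.944⌉ = 142 payments; the last is €25.74.
Total paid = 141·€27.24 + €25.74 = €3,866.58.
Total interest = total paid − principal = €3,866.58 − €1,250.00 = €2,616.58.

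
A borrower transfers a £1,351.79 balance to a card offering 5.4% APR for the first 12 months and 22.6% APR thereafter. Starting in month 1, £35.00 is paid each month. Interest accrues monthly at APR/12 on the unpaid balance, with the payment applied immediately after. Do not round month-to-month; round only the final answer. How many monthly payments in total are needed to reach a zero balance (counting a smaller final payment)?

54 months

Promo months 1–12 at r₀ = 5.4%/12 = 0.0045; months 13+ at r₁ = 22.6%/12 = 0.0188333.
After month 12: iterate B ← B·(1+r₀) − £35.00 for 12 months → £996.07.
Then at r₁ with £35.00/mo: n₂ = −ln(1 − r₁·B/P)/ln(1+r₁) ≈ 41.15 → 42 more payments.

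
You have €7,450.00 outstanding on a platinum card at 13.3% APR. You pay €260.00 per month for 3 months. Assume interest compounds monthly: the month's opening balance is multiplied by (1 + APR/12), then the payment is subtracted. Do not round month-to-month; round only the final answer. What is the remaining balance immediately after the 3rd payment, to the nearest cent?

€6,911.79

Monthly rate r = 13.3%/12 = 1.10833% = 0.0110833.
Each month: B ← B·(1+r) − €260.00.
Month 1: interest €82.57; balance after payment €7,272.57.
Month 2: interest €80.60; balance after payment €7,093.18.
Month 3: interest €78.62; balance after payment €6,911.79.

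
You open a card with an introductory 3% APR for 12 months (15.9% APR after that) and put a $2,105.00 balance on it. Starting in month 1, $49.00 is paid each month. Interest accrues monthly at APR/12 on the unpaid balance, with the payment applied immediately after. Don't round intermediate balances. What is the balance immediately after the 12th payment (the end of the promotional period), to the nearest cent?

$1,572.87

Promo months 1–12 at r₀ = 3%/12 = 0.0025; months 13+ at r₁ = 15.9%/12 = 0.01325.
After month 12: iterate B ← B·(1+r₀) − $49.00 for 12 months → $1,572.87.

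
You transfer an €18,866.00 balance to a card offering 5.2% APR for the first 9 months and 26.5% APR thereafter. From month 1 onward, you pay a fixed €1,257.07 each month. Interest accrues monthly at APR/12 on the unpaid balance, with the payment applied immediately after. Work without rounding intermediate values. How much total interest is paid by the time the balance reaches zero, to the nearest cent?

€1,285.16

Promo months 1–9 at r₀ = 5.2%/12 = 0.00433333; months 10+ at r₁ = 26.5%/12 = 0.0220833.
After month 9: iterate B ← B·(1+r₀) − €1,257.07 for 9 months → €8,102.93.
Then at r₁ with €1,257.07/mo: n₂ = −ln(1 − r₁·B/P)/ln(1+r₁) ≈ 7.03 → 8 more payments.
Total paid = 16·€1,257.07 + €38.04 = €20,151.16; interest = €20,151.16 − €18,866.00 = €1,285.16.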